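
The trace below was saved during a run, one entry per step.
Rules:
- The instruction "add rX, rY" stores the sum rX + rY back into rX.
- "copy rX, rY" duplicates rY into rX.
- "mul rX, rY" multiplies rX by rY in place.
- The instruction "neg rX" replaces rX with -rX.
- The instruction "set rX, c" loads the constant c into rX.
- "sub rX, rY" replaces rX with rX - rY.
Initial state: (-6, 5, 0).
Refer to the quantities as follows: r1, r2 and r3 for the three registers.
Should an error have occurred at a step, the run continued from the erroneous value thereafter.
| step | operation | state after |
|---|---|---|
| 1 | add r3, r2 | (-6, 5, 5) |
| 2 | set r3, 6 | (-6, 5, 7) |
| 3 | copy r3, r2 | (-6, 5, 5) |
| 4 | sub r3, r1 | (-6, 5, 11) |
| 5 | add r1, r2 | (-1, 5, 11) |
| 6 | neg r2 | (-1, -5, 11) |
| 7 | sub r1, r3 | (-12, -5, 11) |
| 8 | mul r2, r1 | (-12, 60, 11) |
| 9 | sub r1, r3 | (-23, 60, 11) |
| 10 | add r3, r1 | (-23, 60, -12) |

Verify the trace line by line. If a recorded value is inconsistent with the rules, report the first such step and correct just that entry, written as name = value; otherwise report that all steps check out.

step 2, r3 = 6

Recomputing the run from the initial state:
step 1: r1 = -6, r2 = 5, r3 = 5
step 2: r1 = -6, r2 = 5, r3 = 6
step 3: r1 = -6, r2 = 5, r3 = 5
step 4: r1 = -6, r2 = 5, r3 = 11
step 5: r1 = -1, r2 = 5, r3 = 11
step 6: r1 = -1, r2 = -5, r3 = 11
step 7: r1 = -12, r2 = -5, r3 = 11
step 8: r1 = -12, r2 = 60, r3 = 11
step 9: r1 = -23, r2 = 60, r3 = 11
step 10: r1 = -23, r2 = 60, r3 = -12
The first disagreement with the trace is at step 2, where the value should be r3 = 6.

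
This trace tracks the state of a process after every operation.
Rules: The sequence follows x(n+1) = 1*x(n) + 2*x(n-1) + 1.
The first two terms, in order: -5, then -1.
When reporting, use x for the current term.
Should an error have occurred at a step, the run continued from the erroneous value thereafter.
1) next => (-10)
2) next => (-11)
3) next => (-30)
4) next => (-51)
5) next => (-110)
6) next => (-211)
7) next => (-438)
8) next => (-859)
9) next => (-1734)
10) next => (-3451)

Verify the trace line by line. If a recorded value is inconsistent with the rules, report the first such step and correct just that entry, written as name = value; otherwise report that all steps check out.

step 7, x = -430

Recomputing the run from the initial state:
step 1: x = -10
step 2: x = -11
step 3: x = -30
step 4: x = -51
step 5: x = -110
step 6: x = -211
step 7: x = -430
step 8: x = -851
step 9: x = -1710
step 10: x = -3411
The first disagreement with the trace is at step 7, where the value should be x = -430.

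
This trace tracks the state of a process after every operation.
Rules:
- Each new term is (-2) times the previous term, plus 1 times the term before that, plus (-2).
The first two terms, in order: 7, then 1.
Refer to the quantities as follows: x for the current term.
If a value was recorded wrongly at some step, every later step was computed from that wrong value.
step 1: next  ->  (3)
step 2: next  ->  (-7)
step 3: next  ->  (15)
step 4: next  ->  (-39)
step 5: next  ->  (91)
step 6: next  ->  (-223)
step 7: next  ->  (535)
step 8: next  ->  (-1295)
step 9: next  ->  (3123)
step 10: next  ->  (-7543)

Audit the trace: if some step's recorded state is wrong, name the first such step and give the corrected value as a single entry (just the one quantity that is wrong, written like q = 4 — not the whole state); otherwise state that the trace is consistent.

no error

step 1: x = -2*(1) + (1)*(7) + (-2) = 3 -> confirmed correct
step 2: x = -2*(3) + (1)*(1) + (-2) = -7 -> agrees with the trace
step 3: x = -2*(-7) + (1)*(3) + (-2) = 15 -> no discrepancy
step 4: x = -2*(15) + (1)*(-7) + (-2) = -39 -> same as recorded
step 5: x = -2*(-39) + (1)*(15) + (-2) = 91 -> exactly as logged
step 6: x = -2*(91) + (1)*(-39) + (-2) = -223 -> checks out
step 7: x = -2*(-223) + (1)*(91) + (-2) = 535 -> confirmed correct
step 8: x = -2*(535) + (1)*(-223) + (-2) = -1295 -> agrees with the trace
step 9: x = -2*(-1295) + (1)*(535) + (-2) = 3123 -> consistent with the trace
step 10: x = -2*(3123) + (1)*(-1295) + (-2) = -7543 -> in agreement
Each recorded entry agrees with the recomputation.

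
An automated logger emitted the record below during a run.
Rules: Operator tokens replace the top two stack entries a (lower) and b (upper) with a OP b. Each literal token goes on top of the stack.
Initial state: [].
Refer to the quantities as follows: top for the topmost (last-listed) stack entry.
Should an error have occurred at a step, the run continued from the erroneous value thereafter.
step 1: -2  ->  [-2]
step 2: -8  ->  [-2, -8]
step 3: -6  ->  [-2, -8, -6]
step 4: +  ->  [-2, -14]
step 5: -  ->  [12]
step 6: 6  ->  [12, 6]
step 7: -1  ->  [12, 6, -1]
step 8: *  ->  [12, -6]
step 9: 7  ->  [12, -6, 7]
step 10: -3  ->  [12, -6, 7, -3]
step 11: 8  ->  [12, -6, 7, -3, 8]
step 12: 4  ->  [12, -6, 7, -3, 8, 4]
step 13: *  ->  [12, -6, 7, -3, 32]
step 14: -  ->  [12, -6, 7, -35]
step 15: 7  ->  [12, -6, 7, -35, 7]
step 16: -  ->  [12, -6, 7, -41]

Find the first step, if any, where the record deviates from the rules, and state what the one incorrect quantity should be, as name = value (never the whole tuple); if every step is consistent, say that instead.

Recomputing the run from the initial state:
step 1: [-2]
step 2: [-2, -8]
step 3: [-2, -8, -6]
step 4: [-2, -14]
step 5: [12]
step 6: [12, 6]
step 7: [12, 6, -1]
step 8: [12, -6]
step 9: [12, -6, 7]
step 10: [12, -6, 7, -3]
step 11: [12, -6, 7, -3, 8]
step 12: [12, -6, 7, -3, 8, 4]
step 13: [12, -6, 7, -3, 32]
step 14: [12, -6, 7, -35]
step 15: [12, -6, 7, -35, 7]
step 16: [12, -6, 7, -42]
The first disagreement with the record is at step 16, where the value should be top = -42.

step 16, top = -42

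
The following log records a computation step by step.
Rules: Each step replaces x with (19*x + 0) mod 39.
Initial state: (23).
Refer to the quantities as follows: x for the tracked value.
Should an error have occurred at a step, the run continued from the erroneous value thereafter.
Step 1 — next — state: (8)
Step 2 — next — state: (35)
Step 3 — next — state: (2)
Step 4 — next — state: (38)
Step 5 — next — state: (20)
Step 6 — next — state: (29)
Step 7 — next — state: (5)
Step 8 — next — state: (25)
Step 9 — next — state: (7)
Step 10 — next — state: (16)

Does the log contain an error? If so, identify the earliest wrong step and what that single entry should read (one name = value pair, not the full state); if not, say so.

Recomputing the run from the initial state:
step 1: x = 8
step 2: x = 35
step 3: x = 2
step 4: x = 38
step 5: x = 20
step 6: x = 29
step 7: x = 5
step 8: x = 17
step 9: x = 11
step 10: x = 14
The first disagreement with the log is at step 8, where the value should be x = 17.

step 8, x = 17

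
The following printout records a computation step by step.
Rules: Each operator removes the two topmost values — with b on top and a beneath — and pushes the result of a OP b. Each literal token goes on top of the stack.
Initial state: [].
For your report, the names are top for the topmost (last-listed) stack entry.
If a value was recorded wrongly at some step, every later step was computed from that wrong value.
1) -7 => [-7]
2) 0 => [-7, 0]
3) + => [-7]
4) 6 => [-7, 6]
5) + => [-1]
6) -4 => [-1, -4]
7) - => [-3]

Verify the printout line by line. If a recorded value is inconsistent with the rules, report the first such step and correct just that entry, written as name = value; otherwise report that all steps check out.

step 1: push -7: top = -7 -> verified
step 2: push 0: top = 0 -> consistent with the printout
step 3: -7 + 0 = -7 -> exactly as logged
step 4: push 6: top = 6 -> consistent with the printout
step 5: -7 + 6 = -1 -> in agreement
step 6: push -4: top = -4 -> confirmed correct
step 7: -1 - -4 = 3 -> first mismatch against the printout
First deviation found at step 7; the corrected entry is top = 3.

step 7, top = 3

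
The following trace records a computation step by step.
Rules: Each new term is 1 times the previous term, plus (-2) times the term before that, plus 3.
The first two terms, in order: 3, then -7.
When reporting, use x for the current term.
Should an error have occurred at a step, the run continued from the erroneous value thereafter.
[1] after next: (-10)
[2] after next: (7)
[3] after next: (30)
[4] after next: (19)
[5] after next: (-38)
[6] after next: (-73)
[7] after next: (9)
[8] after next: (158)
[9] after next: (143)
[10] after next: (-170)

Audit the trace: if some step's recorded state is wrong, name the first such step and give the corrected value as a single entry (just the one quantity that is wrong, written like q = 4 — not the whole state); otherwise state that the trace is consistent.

Recomputing the run from the initial state:
step 1: x = -10
step 2: x = 7
step 3: x = 30
step 4: x = 19
step 5: x = -38
step 6: x = -73
step 7: x = 6
step 8: x = 155
step 9: x = 146
step 10: x = -161
The first disagreement with the trace is at step 7, where the value should be x = 6.

step 7, x = 6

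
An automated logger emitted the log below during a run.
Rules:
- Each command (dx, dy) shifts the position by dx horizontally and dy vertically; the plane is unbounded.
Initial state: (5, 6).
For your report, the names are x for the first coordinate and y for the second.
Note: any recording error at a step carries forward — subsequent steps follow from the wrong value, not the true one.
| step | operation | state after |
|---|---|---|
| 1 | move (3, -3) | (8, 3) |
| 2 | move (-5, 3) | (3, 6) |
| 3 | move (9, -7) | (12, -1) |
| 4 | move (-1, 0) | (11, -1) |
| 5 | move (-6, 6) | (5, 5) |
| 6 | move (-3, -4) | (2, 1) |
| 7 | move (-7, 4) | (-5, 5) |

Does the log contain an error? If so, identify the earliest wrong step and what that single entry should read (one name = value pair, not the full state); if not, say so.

step 1: x = 5 + (3) = 8, y = 6 + (-3) = 3 -> in agreement
step 2: x = 8 + (-5) = 3, y = 3 + (3) = 6 -> verified
step 3: x = 3 + (9) = 12, y = 6 + (-7) = -1 -> matches
step 4: x = 12 + (-1) = 11, y = -1 + (0) = -1 -> same as recorded
step 5: x = 11 + (-6) = 5, y = -1 + (6) = 5 -> confirmed correct
step 6: x = 5 + (-3) = 2, y = 5 + (-4) = 1 -> matches
step 7: x = 2 + (-7) = -5, y = 1 + (4) = 5 -> matches
The recomputation confirms every line.

no error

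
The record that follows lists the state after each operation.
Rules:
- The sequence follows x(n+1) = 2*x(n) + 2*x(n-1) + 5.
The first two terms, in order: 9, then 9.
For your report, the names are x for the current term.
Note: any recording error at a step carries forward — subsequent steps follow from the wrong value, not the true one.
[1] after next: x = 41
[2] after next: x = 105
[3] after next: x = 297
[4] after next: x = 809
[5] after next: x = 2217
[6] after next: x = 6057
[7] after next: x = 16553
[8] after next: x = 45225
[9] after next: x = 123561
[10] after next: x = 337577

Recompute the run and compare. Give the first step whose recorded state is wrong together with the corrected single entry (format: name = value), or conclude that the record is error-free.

no error

Recomputing the run from the initial state:
step 1: x = 41
step 2: x = 105
step 3: x = 297
step 4: x = 809
step 5: x = 2217
step 6: x = 6057
step 7: x = 16553
step 8: x = 45225
step 9: x = 123561
step 10: x = 337577
This matches the record at every step.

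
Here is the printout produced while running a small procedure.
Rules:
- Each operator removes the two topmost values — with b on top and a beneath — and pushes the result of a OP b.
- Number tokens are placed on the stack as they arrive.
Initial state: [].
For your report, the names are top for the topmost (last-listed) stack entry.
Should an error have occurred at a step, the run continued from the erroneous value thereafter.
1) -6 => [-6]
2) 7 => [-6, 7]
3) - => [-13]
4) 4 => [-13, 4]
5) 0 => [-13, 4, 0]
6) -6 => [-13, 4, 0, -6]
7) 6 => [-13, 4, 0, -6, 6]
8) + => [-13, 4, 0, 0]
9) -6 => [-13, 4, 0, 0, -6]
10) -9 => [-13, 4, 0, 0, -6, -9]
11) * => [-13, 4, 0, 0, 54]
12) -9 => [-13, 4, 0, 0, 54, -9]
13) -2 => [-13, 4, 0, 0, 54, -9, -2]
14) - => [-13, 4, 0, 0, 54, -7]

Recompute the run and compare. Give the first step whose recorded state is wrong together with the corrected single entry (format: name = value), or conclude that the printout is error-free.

no error

1. push -6: top = -6 (no discrepancy)
2. push 7: top = 7 (agrees with the printout)
3. -6 - 7 = -13 (checks out)
4. push 4: top = 4 (agrees with the printout)
5. push 0: top = 0 (no discrepancy)
6. push -6: top = -6 (no discrepancy)
7. push 6: top = 6 (matches)
8. -6 + 6 = 0 (confirmed correct)
9. push -6: top = -6 (verified)
10. push -9: top = -9 (checks out)
11. -6 * -9 = 54 (checks out)
12. push -9: top = -9 (verified)
13. push -2: top = -2 (no discrepancy)
14. -9 - -2 = -7 (verified)
All entries verified; no error found.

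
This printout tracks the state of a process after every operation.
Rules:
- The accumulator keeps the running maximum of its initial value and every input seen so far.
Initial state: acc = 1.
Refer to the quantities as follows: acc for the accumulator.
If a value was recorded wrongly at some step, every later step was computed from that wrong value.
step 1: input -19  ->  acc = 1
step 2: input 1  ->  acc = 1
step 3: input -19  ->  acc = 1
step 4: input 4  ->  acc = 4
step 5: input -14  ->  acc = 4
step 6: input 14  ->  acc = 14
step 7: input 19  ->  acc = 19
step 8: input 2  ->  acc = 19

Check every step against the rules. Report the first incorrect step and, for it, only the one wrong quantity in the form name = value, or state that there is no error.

step 1: acc = max(1, -19) = 1 -> no discrepancy
step 2: acc = max(1, 1) = 1 -> confirmed correct
step 3: acc = max(1, -19) = 1 -> consistent with the printout
step 4: acc = max(1, 4) = 4 -> no discrepancy
step 5: acc = max(4, -14) = 4 -> consistent with the printout
step 6: acc = max(4, 14) = 14 -> checks out
step 7: acc = max(14, 19) = 19 -> agrees with the printout
step 8: acc = max(19, 2) = 19 -> confirmed correct
Every step is consistent.

no error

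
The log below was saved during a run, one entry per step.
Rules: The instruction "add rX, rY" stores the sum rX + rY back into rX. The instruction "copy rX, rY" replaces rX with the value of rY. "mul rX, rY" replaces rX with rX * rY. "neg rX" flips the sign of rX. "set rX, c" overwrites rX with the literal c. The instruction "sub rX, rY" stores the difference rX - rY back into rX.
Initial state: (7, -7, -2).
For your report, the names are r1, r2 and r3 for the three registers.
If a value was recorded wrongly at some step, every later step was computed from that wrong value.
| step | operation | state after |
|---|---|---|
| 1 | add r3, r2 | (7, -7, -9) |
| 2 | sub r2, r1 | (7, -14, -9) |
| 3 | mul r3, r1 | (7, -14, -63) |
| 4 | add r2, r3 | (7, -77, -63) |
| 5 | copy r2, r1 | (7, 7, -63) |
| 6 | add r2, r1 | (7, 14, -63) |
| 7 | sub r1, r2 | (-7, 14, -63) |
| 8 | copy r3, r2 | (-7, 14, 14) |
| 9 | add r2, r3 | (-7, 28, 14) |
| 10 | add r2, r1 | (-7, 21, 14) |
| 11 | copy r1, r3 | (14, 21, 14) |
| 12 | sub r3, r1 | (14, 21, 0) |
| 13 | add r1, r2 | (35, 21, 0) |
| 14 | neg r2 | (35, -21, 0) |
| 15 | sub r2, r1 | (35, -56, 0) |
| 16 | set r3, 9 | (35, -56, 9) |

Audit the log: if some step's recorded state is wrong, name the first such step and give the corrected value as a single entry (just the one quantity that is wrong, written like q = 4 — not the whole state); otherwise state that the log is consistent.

no error

step 1: r3 = -2 + -7 = -9 -> agrees with the log
step 2: r2 = -7 - 7 = -14 -> matches
step 3: r3 = -9 * 7 = -63 -> consistent with the log
step 4: r2 = -14 + -63 = -77 -> confirmed correct
step 5: r2 = 7 -> in agreement
step 6: r2 = 7 + 7 = 14 -> confirmed correct
step 7: r1 = 7 - 14 = -7 -> same as recorded
step 8: r3 = 14 -> no discrepancy
step 9: r2 = 14 + 14 = 28 -> verified
step 10: r2 = 28 + -7 = 21 -> agrees with the log
step 11: r1 = 14 -> in agreement
step 12: r3 = 14 - 14 = 0 -> confirmed correct
step 13: r1 = 14 + 21 = 35 -> matches
step 14: r2 = -(21) = -21 -> confirmed correct
step 15: r2 = -21 - 35 = -56 -> checks out
step 16: r3 = 9 -> agrees with the log
All entries verified; no error found.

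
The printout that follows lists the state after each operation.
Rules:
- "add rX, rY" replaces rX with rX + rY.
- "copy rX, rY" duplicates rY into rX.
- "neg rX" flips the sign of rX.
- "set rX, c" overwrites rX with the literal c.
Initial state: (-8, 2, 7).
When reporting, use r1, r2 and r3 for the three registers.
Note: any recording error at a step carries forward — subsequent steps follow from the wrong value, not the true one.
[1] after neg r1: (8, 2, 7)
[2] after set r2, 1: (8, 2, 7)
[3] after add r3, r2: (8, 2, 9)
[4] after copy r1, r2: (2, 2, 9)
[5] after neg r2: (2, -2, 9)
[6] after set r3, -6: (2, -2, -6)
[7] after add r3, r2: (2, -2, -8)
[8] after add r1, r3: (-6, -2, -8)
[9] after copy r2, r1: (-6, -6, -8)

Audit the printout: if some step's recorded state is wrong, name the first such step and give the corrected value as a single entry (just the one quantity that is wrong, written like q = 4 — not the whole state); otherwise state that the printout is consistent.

step 1: r1 = -(-8) = 8 -> matches
step 2: r2 = 1 -> the recorded entry deviates here
The audit stops at step 2: the recorded entry is wrong and should be r2 = 1.

step 2, r2 = 1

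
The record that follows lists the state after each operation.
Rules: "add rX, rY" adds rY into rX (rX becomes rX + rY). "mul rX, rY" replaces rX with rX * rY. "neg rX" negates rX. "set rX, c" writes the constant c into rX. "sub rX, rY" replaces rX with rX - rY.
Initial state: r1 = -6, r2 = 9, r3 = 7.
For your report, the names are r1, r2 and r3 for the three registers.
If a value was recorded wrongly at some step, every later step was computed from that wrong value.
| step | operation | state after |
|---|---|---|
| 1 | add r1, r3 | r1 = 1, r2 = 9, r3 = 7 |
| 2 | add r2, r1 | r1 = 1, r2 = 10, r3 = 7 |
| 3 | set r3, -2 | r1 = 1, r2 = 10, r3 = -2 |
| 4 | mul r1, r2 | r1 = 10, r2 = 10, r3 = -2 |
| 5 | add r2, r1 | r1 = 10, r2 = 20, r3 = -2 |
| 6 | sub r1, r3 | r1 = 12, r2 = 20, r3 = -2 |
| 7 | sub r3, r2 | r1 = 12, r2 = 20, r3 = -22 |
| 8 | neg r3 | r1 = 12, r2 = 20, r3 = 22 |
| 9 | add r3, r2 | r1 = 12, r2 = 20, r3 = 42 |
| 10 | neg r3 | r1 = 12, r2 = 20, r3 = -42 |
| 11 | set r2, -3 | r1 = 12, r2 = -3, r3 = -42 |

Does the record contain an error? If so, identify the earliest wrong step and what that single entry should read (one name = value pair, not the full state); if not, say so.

no error

Step 1: r1 = -6 + 7 = 1 — same as recorded.
Step 2: r2 = 9 + 1 = 10 — verified.
Step 3: r3 = -2 — agrees with the record.
Step 4: r1 = 1 * 10 = 10 — consistent with the record.
Step 5: r2 = 10 + 10 = 20 — consistent with the record.
Step 6: r1 = 10 - -2 = 12 — verified.
Step 7: r3 = -2 - 20 = -22 — confirmed correct.
Step 8: r3 = -(-22) = 22 — exactly as logged.
Step 9: r3 = 22 + 20 = 42 — no discrepancy.
Step 10: r3 = -(42) = -42 — in agreement.
Step 11: r2 = -3 — matches.
No step deviates from the rules.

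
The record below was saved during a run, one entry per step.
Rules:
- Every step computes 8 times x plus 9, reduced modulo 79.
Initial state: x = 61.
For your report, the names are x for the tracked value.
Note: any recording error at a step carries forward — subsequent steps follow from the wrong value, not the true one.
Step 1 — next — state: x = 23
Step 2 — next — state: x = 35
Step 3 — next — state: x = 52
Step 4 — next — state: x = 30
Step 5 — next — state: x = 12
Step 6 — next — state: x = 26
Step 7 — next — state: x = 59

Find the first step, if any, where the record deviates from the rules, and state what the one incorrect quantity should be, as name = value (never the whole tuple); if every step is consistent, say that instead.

no error

Step 1: x = (8*61 + 9) mod 79 = 23 — verified.
Step 2: x = (8*23 + 9) mod 79 = 35 — in agreement.
Step 3: x = (8*35 + 9) mod 79 = 52 — confirmed correct.
Step 4: x = (8*52 + 9) mod 79 = 30 — verified.
Step 5: x = (8*30 + 9) mod 79 = 12 — same as recorded.
Step 6: x = (8*12 + 9) mod 79 = 26 — same as recorded.
Step 7: x = (8*26 + 9) mod 79 = 59 — verified.
The whole run recomputes cleanly — no discrepancies.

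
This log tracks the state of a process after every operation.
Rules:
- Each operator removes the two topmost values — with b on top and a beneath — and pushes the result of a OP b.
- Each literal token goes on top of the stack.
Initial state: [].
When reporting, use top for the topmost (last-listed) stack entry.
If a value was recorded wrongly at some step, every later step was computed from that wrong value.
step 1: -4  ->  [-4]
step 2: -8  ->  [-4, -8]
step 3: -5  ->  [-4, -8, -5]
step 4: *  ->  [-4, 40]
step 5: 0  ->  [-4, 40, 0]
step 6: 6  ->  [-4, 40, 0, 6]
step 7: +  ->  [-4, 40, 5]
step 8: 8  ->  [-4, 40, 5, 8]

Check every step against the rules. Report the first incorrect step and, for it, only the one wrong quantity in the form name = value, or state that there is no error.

step 7, top = 6

Recomputing the run from the initial state:
step 1: [-4]
step 2: [-4, -8]
step 3: [-4, -8, -5]
step 4: [-4, 40]
step 5: [-4, 40, 0]
step 6: [-4, 40, 0, 6]
step 7: [-4, 40, 6]
step 8: [-4, 40, 6, 8]
The first disagreement with the log is at step 7, where the value should be top = 6.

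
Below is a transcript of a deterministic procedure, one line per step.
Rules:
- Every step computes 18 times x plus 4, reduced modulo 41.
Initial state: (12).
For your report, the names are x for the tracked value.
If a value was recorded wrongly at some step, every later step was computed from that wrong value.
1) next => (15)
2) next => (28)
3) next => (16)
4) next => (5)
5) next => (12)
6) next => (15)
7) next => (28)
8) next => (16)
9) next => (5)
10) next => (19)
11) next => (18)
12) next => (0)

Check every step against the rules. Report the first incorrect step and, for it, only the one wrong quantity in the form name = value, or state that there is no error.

step 10, x = 12

Step 1: x = (18*12 + 4) mod 41 = 15 — agrees with the transcript.
Step 2: x = (18*15 + 4) mod 41 = 28 — in agreement.
Step 3: x = (18*28 + 4) mod 41 = 16 — exactly as logged.
Step 4: x = (18*16 + 4) mod 41 = 5 — no discrepancy.
Step 5: x = (18*5 + 4) mod 41 = 12 — same as recorded.
Step 6: x = (18*12 + 4) mod 41 = 15 — checks out.
Step 7: x = (18*15 + 4) mod 41 = 28 — same as recorded.
Step 8: x = (18*28 + 4) mod 41 = 16 — confirmed correct.
Step 9: x = (18*16 + 4) mod 41 = 5 — verified.
Step 10: x = (18*5 + 4) mod 41 = 12 — a discrepancy with the transcript.
First deviation found at step 10; the corrected entry is x = 12.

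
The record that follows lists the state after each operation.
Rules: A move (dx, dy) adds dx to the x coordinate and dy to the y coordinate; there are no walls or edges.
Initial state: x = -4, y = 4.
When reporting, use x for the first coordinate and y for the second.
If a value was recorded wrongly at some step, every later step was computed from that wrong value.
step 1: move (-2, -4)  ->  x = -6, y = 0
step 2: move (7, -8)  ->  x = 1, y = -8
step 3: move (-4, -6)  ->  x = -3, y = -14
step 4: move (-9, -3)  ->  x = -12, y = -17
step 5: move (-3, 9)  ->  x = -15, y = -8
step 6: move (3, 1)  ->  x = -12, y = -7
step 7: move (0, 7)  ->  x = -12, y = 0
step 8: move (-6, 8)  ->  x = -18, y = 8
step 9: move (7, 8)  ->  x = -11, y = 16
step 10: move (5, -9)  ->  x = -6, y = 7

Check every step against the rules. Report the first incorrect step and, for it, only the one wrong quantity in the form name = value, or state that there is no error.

no error

1. x = -4 + (-2) = -6, y = 4 + (-4) = 0 (agrees with the record)
2. x = -6 + (7) = 1, y = 0 + (-8) = -8 (consistent with the record)
3. x = 1 + (-4) = -3, y = -8 + (-6) = -14 (verified)
4. x = -3 + (-9) = -12, y = -14 + (-3) = -17 (matches)
5. x = -12 + (-3) = -15, y = -17 + (9) = -8 (checks out)
6. x = -15 + (3) = -12, y = -8 + (1) = -7 (same as recorded)
7. x = -12 + (0) = -12, y = -7 + (7) = 0 (matches)
8. x = -12 + (-6) = -18, y = 0 + (8) = 8 (in agreement)
9. x = -18 + (7) = -11, y = 8 + (8) = 16 (matches)
10. x = -11 + (5) = -6, y = 16 + (-9) = 7 (consistent with the record)
No step deviates from the rules.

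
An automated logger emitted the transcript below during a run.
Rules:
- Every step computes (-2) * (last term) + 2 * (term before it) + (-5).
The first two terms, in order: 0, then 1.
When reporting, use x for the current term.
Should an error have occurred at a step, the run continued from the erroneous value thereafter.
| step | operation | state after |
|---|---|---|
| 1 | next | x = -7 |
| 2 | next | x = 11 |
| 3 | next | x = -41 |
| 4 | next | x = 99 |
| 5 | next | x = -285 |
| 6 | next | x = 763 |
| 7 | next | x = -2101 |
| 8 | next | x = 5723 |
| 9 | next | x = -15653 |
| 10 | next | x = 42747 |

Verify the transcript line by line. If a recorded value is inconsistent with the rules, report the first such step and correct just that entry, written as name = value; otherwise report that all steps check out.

step 1: x = -2*(1) + (2)*(0) + (-5) = -7 -> consistent with the transcript
step 2: x = -2*(-7) + (2)*(1) + (-5) = 11 -> consistent with the transcript
step 3: x = -2*(11) + (2)*(-7) + (-5) = -41 -> in agreement
step 4: x = -2*(-41) + (2)*(11) + (-5) = 99 -> in agreement
step 5: x = -2*(99) + (2)*(-41) + (-5) = -285 -> no discrepancy
step 6: x = -2*(-285) + (2)*(99) + (-5) = 763 -> no discrepancy
step 7: x = -2*(763) + (2)*(-285) + (-5) = -2101 -> in agreement
step 8: x = -2*(-2101) + (2)*(763) + (-5) = 5723 -> consistent with the transcript
step 9: x = -2*(5723) + (2)*(-2101) + (-5) = -15653 -> confirmed correct
step 10: x = -2*(-15653) + (2)*(5723) + (-5) = 42747 -> consistent with the transcript
No step deviates from the rules.

no error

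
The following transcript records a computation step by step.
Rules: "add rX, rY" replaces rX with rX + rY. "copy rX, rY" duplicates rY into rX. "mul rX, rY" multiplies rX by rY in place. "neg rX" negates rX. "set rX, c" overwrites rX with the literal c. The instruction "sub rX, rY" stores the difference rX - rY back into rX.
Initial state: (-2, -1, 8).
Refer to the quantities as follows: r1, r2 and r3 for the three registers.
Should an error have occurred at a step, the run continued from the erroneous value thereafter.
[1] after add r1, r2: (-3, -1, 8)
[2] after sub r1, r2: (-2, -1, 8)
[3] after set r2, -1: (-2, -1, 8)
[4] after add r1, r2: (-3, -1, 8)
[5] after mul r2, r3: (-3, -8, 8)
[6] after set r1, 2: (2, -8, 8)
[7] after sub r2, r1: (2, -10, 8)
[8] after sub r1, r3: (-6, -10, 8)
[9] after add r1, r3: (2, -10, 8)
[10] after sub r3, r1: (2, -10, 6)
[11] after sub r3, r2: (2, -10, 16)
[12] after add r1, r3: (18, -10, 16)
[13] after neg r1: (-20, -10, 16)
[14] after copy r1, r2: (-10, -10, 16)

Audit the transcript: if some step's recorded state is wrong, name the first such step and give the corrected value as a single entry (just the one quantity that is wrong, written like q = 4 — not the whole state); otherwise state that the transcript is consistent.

step 13, r1 = -18

step 1: r1 = -2 + -1 = -3 -> confirmed correct
step 2: r1 = -3 - -1 = -2 -> consistent with the transcript
step 3: r2 = -1 -> verified
step 4: r1 = -2 + -1 = -3 -> matches
step 5: r2 = -1 * 8 = -8 -> verified
step 6: r1 = 2 -> matches
step 7: r2 = -8 - 2 = -10 -> consistent with the transcript
step 8: r1 = 2 - 8 = -6 -> matches
step 9: r1 = -6 + 8 = 2 -> no discrepancy
step 10: r3 = 8 - 2 = 6 -> checks out
step 11: r3 = 6 - -10 = 16 -> no discrepancy
step 12: r1 = 2 + 16 = 18 -> checks out
step 13: r1 = -(18) = -18 -> the transcript has a different value
First incorrect step: 13; the correct value is r1 = -18.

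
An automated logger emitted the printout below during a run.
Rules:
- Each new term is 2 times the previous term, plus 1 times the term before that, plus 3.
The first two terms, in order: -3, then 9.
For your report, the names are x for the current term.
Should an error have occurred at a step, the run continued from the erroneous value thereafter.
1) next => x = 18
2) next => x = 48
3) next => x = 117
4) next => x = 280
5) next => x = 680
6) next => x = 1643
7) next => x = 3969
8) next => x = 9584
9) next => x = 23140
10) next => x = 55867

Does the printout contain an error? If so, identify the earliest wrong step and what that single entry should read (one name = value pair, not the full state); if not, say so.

Recomputing the run from the initial state:
step 1: x = 18
step 2: x = 48
step 3: x = 117
step 4: x = 285
step 5: x = 690
step 6: x = 1668
step 7: x = 4029
step 8: x = 9729
step 9: x = 23490
step 10: x = 56712
The first disagreement with the printout is at step 4, where the value should be x = 285.

step 4, x = 285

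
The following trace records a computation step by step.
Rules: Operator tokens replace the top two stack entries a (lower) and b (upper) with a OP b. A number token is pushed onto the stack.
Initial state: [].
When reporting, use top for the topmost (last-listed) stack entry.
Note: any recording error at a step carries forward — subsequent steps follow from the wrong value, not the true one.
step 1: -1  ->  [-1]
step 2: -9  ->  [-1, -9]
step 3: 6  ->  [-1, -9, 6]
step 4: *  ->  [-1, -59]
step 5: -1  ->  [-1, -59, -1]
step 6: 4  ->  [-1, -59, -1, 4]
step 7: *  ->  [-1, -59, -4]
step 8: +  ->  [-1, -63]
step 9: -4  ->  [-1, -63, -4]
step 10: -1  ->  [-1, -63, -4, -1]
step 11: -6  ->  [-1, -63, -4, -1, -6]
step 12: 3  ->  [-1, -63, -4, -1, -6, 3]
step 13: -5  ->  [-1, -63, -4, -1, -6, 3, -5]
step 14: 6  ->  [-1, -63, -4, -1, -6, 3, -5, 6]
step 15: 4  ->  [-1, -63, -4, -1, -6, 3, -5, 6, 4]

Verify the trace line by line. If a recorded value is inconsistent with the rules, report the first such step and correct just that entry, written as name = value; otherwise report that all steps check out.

step 4, top = -54

Recomputing the run from the initial state:
step 1: [-1]
step 2: [-1, -9]
step 3: [-1, -9, 6]
step 4: [-1, -54]
step 5: [-1, -54, -1]
step 6: [-1, -54, -1, 4]
step 7: [-1, -54, -4]
step 8: [-1, -58]
step 9: [-1, -58, -4]
step 10: [-1, -58, -4, -1]
step 11: [-1, -58, -4, -1, -6]
step 12: [-1, -58, -4, -1, -6, 3]
step 13: [-1, -58, -4, -1, -6, 3, -5]
step 14: [-1, -58, -4, -1, -6, 3, -5, 6]
step 15: [-1, -58, -4, -1, -6, 3, -5, 6, 4]
The first disagreement with the trace is at step 4, where the value should be top = -54.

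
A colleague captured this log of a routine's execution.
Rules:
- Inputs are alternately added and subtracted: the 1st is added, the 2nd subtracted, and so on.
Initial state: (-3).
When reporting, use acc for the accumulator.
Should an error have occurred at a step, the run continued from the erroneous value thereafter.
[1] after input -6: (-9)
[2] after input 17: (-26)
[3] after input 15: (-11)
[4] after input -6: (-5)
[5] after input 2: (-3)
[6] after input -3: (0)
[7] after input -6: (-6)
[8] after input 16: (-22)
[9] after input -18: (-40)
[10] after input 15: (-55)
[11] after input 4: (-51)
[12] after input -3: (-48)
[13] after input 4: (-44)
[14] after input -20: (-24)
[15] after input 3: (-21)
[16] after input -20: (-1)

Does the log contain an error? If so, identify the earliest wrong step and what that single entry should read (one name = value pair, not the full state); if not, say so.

Step 1: acc = -3 + -6 = -9 — confirmed correct.
Step 2: acc = -9 - 17 = -26 — same as recorded.
Step 3: acc = -26 + 15 = -11 — same as recorded.
Step 4: acc = -11 - -6 = -5 — same as recorded.
Step 5: acc = -5 + 2 = -3 — checks out.
Step 6: acc = -3 - -3 = 0 — matches.
Step 7: acc = 0 + -6 = -6 — matches.
Step 8: acc = -6 - 16 = -22 — matches.
Step 9: acc = -22 + -18 = -40 — consistent with the log.
Step 10: acc = -40 - 15 = -55 — checks out.
Step 11: acc = -55 + 4 = -51 — consistent with the log.
Step 12: acc = -51 - -3 = -48 — agrees with the log.
Step 13: acc = -48 + 4 = -44 — verified.
Step 14: acc = -44 - -20 = -24 — checks out.
Step 15: acc = -24 + 3 = -21 — consistent with the log.
Step 16: acc = -21 - -20 = -1 — confirmed correct.
Every step is consistent.

no error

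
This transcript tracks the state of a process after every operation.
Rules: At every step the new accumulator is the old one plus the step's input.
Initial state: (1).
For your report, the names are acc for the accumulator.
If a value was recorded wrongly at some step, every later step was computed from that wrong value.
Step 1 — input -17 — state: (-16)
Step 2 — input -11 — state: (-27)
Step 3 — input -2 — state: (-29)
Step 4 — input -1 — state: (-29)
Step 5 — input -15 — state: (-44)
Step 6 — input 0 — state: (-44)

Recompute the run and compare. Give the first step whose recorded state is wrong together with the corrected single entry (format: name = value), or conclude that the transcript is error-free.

step 4, acc = -30

Recomputing the run from the initial state:
step 1: acc = -16
step 2: acc = -27
step 3: acc = -29
step 4: acc = -30
step 5: acc = -45
step 6: acc = -45
The first disagreement with the transcript is at step 4, where the value should be acc = -30.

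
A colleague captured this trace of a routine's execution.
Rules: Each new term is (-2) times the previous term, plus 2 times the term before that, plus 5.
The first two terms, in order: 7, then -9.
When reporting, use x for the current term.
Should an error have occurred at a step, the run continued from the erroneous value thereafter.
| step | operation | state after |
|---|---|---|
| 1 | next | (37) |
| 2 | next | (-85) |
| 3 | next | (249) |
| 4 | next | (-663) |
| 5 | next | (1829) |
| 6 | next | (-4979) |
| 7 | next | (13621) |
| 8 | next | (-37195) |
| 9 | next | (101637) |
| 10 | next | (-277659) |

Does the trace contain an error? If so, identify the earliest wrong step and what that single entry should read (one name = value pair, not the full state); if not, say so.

step 1: x = -2*(-9) + (2)*(7) + (5) = 37 -> in agreement
step 2: x = -2*(37) + (2)*(-9) + (5) = -87 -> the trace has a different value
That makes step 2 the first incorrect line — x = -87 is what it should show.

step 2, x = -87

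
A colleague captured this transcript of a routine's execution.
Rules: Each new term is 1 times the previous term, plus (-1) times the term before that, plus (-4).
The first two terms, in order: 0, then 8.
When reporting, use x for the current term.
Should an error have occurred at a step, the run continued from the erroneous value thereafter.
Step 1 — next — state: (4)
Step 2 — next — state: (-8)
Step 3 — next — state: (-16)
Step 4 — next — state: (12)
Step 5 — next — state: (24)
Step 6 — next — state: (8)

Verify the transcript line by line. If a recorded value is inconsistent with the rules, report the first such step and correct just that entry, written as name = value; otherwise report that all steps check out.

step 4, x = -12

Recomputing the run from the initial state:
step 1: x = 4
step 2: x = -8
step 3: x = -16
step 4: x = -12
step 5: x = 0
step 6: x = 8
The first disagreement with the transcript is at step 4, where the value should be x = -12.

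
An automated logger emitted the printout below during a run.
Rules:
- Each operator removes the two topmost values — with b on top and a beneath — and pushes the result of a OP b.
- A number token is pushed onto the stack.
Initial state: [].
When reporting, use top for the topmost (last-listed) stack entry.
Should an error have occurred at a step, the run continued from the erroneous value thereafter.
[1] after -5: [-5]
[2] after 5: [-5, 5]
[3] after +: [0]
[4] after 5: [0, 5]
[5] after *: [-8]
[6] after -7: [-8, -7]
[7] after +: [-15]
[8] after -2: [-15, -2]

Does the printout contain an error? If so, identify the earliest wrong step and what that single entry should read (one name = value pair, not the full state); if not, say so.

step 5, top = 0

Recomputing the run from the initial state:
step 1: [-5]
step 2: [-5, 5]
step 3: [0]
step 4: [0, 5]
step 5: [0]
step 6: [0, -7]
step 7: [-7]
step 8: [-7, -2]
The first disagreement with the printout is at step 5, where the value should be top = 0.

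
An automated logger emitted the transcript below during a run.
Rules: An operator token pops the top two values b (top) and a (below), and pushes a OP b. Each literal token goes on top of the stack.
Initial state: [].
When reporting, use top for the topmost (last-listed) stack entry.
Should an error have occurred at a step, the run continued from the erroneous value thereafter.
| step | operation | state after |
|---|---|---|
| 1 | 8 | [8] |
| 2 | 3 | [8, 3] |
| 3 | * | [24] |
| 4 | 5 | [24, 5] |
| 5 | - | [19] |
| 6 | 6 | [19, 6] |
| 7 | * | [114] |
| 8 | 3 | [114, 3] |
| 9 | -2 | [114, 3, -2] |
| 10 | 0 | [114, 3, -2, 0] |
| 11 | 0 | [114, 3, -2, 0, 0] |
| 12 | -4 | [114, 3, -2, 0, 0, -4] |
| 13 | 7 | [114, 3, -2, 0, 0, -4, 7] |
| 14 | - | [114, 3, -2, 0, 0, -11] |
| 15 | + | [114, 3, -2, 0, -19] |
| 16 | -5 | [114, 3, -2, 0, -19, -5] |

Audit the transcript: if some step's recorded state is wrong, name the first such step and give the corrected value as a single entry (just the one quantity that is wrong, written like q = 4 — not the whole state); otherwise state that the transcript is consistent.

step 15, top = -11

step 1: push 8: top = 8 -> no discrepancy
step 2: push 3: top = 3 -> exactly as logged
step 3: 8 * 3 = 24 -> verified
step 4: push 5: top = 5 -> agrees with the transcript
step 5: 24 - 5 = 19 -> confirmed correct
step 6: push 6: top = 6 -> agrees with the transcript
step 7: 19 * 6 = 114 -> in agreement
step 8: push 3: top = 3 -> verified
step 9: push -2: top = -2 -> checks out
step 10: push 0: top = 0 -> checks out
step 11: push 0: top = 0 -> consistent with the transcript
step 12: push -4: top = -4 -> no discrepancy
step 13: push 7: top = 7 -> no discrepancy
step 14: -4 - 7 = -11 -> matches
step 15: 0 + -11 = -11 -> the transcript disagrees here
First deviation found at step 15; the corrected entry is top = -11.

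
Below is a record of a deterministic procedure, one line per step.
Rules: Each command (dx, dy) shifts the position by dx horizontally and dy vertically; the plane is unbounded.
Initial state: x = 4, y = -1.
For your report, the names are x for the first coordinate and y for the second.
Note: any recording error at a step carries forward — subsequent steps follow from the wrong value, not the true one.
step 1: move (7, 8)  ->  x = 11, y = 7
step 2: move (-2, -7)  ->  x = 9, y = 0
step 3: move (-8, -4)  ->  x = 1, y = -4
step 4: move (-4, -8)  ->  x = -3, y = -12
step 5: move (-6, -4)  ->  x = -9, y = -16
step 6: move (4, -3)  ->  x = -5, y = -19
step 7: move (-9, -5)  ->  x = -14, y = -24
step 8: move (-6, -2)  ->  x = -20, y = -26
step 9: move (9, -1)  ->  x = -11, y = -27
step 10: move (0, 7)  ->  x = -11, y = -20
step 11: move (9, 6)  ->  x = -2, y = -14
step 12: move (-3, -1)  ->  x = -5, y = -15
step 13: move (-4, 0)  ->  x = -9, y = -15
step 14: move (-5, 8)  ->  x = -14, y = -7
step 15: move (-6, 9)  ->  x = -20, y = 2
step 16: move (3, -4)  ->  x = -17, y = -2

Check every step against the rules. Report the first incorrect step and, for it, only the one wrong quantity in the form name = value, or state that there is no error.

no error

step 1: x = 4 + (7) = 11, y = -1 + (8) = 7 -> exactly as logged
step 2: x = 11 + (-2) = 9, y = 7 + (-7) = 0 -> checks out
step 3: x = 9 + (-8) = 1, y = 0 + (-4) = -4 -> no discrepancy
step 4: x = 1 + (-4) = -3, y = -4 + (-8) = -12 -> in agreement
step 5: x = -3 + (-6) = -9, y = -12 + (-4) = -16 -> same as recorded
step 6: x = -9 + (4) = -5, y = -16 + (-3) = -19 -> confirmed correct
step 7: x = -5 + (-9) = -14, y = -19 + (-5) = -24 -> confirmed correct
step 8: x = -14 + (-6) = -20, y = -24 + (-2) = -26 -> exactly as logged
step 9: x = -20 + (9) = -11, y = -26 + (-1) = -27 -> checks out
step 10: x = -11 + (0) = -11, y = -27 + (7) = -20 -> same as recorded
step 11: x = -11 + (9) = -2, y = -20 + (6) = -14 -> in agreement
step 12: x = -2 + (-3) = -5, y = -14 + (-1) = -15 -> exactly as logged
step 13: x = -5 + (-4) = -9, y = -15 + (0) = -15 -> no discrepancy
step 14: x = -9 + (-5) = -14, y = -15 + (8) = -7 -> checks out
step 15: x = -14 + (-6) = -20, y = -7 + (9) = 2 -> in agreement
step 16: x = -20 + (3) = -17, y = 2 + (-4) = -2 -> consistent with the record
Each recorded entry agrees with the recomputation.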